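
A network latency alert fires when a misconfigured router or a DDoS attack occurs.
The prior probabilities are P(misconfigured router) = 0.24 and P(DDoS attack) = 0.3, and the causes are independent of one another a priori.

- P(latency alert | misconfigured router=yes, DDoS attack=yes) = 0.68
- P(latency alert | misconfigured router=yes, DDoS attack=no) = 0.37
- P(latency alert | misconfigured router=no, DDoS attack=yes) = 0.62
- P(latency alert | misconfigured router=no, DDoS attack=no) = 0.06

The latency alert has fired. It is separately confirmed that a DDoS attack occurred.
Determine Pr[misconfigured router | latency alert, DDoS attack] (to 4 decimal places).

Pr[misconfigured router | latency alert, DDoS attack] ≈ 0.2573

P(latency alert | DDoS attack) = 0.62*0.76 + 0.68*0.24 = 0.471200 + 0.163200 = 0.634400
The misconfigured router-present share is 0.68*0.24 = 0.163200.
P(misconfigured router | latency alert, DDoS attack) = 0.163200 / 0.634400 ≈ 0.2573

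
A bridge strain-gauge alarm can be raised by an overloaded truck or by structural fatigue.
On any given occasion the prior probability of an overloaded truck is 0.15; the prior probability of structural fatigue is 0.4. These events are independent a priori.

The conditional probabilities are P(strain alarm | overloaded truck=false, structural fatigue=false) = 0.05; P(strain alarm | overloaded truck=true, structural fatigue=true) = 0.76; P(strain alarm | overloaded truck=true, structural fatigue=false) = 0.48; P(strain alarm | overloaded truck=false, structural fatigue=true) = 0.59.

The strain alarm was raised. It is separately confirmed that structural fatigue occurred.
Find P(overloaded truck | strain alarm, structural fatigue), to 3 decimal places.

P(overloaded truck | strain alarm, structural fatigue) ≈ 0.185

Numerator (weight on configurations with overloaded truck): 0.76*0.15 = 0.114000
Denominator P(strain alarm | structural fatigue): 0.59*0.85 + 0.76*0.15 = 0.615500
Posterior = 0.114000 / 0.615500 ≈ 0.185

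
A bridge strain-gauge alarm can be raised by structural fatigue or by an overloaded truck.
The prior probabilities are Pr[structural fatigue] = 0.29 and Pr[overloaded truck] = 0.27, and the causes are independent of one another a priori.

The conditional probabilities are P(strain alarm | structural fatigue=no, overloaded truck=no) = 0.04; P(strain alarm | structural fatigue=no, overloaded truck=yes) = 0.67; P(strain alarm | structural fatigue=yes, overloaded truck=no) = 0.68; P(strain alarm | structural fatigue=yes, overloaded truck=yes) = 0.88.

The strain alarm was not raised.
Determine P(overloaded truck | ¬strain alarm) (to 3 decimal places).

P(overloaded truck | ¬strain alarm) ≈ 0.114

Weight on overloaded truck=true, given the evidence: 0.063261 + 0.009396 = 0.072657
The normalizing constant is 0.96·0.71·0.73 + 0.33·0.71·0.27 + 0.32·0.29·0.73 + 0.12·0.29·0.27 = 0.637969
P(overloaded truck | ¬strain alarm) = 0.072657/0.637969 ≈ 0.114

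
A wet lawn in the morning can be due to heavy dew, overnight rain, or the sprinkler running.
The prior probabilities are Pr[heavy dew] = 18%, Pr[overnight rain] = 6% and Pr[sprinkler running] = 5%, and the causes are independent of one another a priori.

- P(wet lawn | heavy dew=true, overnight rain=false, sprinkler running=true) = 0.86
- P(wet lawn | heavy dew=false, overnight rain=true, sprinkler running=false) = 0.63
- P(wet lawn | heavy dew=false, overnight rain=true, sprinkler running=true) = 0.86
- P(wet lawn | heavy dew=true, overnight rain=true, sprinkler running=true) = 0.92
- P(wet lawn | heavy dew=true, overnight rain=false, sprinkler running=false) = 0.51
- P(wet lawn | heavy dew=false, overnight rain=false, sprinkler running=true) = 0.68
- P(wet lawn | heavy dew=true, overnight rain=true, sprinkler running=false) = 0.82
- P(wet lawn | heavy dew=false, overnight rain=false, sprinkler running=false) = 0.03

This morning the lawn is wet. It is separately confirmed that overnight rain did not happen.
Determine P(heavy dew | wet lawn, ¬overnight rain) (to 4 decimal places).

By total probability over the 4 (heavy dew, sprinkler running) configurations:
  P(wet lawn | ¬overnight rain) = 0.03×0.82×0.95 + 0.68×0.82×0.05 + 0.51×0.18×0.95 + 0.86×0.18×0.05
        = 0.023370 + 0.027880 + 0.087210 + 0.007740 = 0.146200
Configurations with heavy dew contribute 0.094950, so
  P(heavy dew | wet lawn, ¬overnight rain) = 0.094950 / 0.146200 ≈ 0.6495

P(heavy dew | wet lawn, ¬overnight rain) ≈ 0.6495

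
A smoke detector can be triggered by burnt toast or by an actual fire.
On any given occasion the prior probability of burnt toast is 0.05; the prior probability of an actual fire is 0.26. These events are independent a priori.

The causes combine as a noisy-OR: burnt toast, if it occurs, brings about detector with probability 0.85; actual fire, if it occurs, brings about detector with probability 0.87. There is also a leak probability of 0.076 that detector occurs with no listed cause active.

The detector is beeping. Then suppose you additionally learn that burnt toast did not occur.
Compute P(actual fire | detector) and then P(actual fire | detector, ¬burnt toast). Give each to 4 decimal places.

Under noisy-OR, P(detector | causes) = 1 − (1−0.076)·∏(1−qᵢ) over the active causes.
P(detector) = 0.076·0.95·0.74 + 0.87988·0.95·0.26 + 0.8614·0.05·0.74 + 0.981982·0.05·0.26 = 0.053428 + 0.217330 + 0.031872 + 0.012766 = 0.315396
Of this, 0.230096 comes from 0.217330 + 0.012766 (the actual fire=true cases).
P(actual fire | detector) = 0.230096 / 0.315396 ≈ 0.7295

With the extra evidence:
P(detector | ¬burnt toast) = 0.076×0.74 + 0.87988×0.26 = 0.056240 + 0.228769 = 0.285009
The actual fire-present share is 0.87988×0.26 = 0.228769.
So P(actual fire | detector, ¬burnt toast) = 0.228769/0.285009 ≈ 0.8027.
Ruling out burnt toast raises the posterior on actual fire — the flip side of explaining away.

P(actual fire | detector) ≈ 0.7295; P(actual fire | detector, ¬burnt toast) ≈ 0.8027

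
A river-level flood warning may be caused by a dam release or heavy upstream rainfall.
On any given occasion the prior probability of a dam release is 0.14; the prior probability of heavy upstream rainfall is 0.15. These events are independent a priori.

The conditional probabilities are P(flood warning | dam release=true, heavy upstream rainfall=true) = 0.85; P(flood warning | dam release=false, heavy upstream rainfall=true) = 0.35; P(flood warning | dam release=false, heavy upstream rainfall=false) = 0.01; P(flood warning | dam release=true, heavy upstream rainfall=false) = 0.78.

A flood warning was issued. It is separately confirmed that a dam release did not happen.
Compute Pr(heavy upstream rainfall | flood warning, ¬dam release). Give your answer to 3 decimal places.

Numerator (weight on configurations with heavy upstream rainfall): 0.35×0.15 = 0.052500
Normalizer over all consistent configurations: 0.01×0.85 + 0.35×0.15 = 0.061000
P(heavy upstream rainfall | flood warning, ¬dam release) = 0.052500/0.061000 ≈ 0.861

Pr(heavy upstream rainfall | flood warning, ¬dam release) ≈ 0.861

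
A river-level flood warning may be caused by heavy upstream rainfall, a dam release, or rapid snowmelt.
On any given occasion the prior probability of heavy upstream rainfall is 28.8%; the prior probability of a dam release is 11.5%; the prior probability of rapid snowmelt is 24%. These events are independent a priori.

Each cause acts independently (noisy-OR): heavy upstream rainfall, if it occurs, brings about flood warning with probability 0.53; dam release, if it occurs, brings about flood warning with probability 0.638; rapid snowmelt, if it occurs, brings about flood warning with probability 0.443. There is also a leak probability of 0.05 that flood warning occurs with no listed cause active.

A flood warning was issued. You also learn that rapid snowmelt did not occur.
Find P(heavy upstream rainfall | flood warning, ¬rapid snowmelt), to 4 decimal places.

Under noisy-OR, P(flood warning | causes) = 1 − (1−0.05)·∏(1−qᵢ) over the active causes.
P(flood warning | ¬rapid snowmelt) = 0.05×0.712×0.885 + 0.6561×0.712×0.115 + 0.5535×0.288×0.885 + 0.838367×0.288×0.115 = 0.031506 + 0.053721 + 0.141076 + 0.027767 = 0.254070
Of this, 0.168843 comes from 0.141076 + 0.027767 (the heavy upstream rainfall=true cases).
Hence the posterior is 0.168843/0.254070 ≈ 0.6646.

P(heavy upstream rainfall | flood warning, ¬rapid snowmelt) ≈ 0.6646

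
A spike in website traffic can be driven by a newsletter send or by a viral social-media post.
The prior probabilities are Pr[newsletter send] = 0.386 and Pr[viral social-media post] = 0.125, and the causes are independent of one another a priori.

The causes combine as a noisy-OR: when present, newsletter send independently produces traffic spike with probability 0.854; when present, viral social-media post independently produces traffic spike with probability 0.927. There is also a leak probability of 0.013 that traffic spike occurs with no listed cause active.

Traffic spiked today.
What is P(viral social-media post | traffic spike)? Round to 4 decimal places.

P(viral social-media post | traffic spike) ≈ 0.2866

Under noisy-OR, P(traffic spike | causes) = 1 − (1−0.013)·∏(1−qᵢ) over the active causes.
Sum P(traffic spike|·) weighted by the priors over the 4 (newsletter send, viral social-media post) configurations:
  P(traffic spike) = 0.013·0.614·0.875 + 0.927949·0.614·0.125 + 0.855898·0.386·0.875 + 0.989481·0.386·0.125
        = 0.006984 + 0.071220 + 0.289080 + 0.047742 = 0.415026
The terms with viral social-media post present sum to 0.118962, so
  P(viral social-media post | traffic spike) = 0.118962 / 0.415026 ≈ 0.2866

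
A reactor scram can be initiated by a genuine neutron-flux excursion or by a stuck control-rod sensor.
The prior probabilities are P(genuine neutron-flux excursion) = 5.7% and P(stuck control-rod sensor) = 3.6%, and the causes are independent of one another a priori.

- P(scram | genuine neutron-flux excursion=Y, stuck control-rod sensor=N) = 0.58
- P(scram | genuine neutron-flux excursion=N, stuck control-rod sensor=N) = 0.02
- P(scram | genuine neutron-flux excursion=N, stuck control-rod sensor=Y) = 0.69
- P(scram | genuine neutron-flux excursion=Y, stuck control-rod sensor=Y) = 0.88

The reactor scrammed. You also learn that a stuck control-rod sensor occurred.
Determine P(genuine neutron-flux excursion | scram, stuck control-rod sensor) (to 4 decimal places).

P(genuine neutron-flux excursion | scram, stuck control-rod sensor) ≈ 0.0716

Weight on genuine neutron-flux excursion=true, given the evidence: 0.88*0.057 = 0.050160
The normalizing constant is 0.69*0.943 + 0.88*0.057 = 0.700830
P(genuine neutron-flux excursion | scram, stuck control-rod sensor) = 0.050160/0.700830 ≈ 0.0716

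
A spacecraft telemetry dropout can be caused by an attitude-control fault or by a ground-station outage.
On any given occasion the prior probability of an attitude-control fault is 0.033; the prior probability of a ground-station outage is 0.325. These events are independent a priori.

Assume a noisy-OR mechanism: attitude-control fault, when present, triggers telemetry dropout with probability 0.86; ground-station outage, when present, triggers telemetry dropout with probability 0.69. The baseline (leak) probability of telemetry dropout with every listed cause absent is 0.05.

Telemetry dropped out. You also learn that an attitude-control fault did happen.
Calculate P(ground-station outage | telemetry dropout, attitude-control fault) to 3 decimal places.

P(ground-station outage | telemetry dropout, attitude-control fault) ≈ 0.347

Under noisy-OR, P(telemetry dropout | causes) = 1 − (1−0.05)·∏(1−qᵢ) over the active causes.
P(telemetry dropout | attitude-control fault) = 0.867*0.675 + 0.95877*0.325 = 0.585225 + 0.311600 = 0.896825
The ground-station outage-present share is 0.95877*0.325 = 0.311600.
P(ground-station outage | telemetry dropout, attitude-control fault) = 0.311600 / 0.896825 ≈ 0.347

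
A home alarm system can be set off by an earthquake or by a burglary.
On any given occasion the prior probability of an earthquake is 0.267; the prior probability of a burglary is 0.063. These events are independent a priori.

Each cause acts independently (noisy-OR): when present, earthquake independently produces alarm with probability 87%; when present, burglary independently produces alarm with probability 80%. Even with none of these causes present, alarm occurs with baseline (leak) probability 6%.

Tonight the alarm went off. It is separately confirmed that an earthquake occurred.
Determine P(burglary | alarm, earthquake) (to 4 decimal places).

Under noisy-OR, P(alarm | causes) = 1 − (1−0.06)·∏(1−qᵢ) over the active causes.
For the numerator, keep only burglary=true terms: 0.97556·0.063 = 0.061460
Normalizer over all consistent configurations: 0.8778·0.937 + 0.97556·0.063 = 0.883959
Posterior = 0.061460 / 0.883959 ≈ 0.0695

P(burglary | alarm, earthquake) ≈ 0.0695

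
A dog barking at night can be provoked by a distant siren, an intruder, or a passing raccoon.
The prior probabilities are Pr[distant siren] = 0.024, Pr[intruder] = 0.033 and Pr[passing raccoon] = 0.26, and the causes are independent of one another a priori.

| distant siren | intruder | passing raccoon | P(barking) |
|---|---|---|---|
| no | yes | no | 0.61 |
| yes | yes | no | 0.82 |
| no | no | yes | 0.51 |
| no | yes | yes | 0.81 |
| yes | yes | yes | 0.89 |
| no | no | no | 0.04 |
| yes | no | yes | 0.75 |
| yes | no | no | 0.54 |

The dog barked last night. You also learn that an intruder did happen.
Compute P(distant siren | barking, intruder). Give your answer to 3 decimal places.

P(distant siren | barking, intruder) ≈ 0.030

P(barking | intruder) = 0.61·0.976·0.74 + 0.81·0.976·0.26 + 0.82·0.024·0.74 + 0.89·0.024·0.26 = 0.440566 + 0.205546 + 0.014563 + 0.005554 = 0.666229
The distant siren-present share is 0.014563 + 0.005554 = 0.020117.
Hence the posterior is 0.020117/0.666229 ≈ 0.030.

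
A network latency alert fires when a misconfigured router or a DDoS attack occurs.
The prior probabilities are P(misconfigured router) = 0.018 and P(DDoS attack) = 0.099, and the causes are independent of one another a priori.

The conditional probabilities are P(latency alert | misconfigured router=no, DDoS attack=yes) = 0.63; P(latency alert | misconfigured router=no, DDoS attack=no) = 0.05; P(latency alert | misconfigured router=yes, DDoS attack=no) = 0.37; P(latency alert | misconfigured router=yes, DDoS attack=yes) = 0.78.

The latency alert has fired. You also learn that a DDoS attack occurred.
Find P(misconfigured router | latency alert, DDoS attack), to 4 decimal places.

P(misconfigured router | latency alert, DDoS attack) ≈ 0.0222

Enumerate both values of misconfigured router and weight by the priors:
  P(latency alert | DDoS attack) = 0.63*0.982 + 0.78*0.018
        = 0.618660 + 0.014040 = 0.632700
Keeping only the misconfigured router-present terms gives 0.014040, so
  P(misconfigured router | latency alert, DDoS attack) = 0.014040 / 0.632700 ≈ 0.0222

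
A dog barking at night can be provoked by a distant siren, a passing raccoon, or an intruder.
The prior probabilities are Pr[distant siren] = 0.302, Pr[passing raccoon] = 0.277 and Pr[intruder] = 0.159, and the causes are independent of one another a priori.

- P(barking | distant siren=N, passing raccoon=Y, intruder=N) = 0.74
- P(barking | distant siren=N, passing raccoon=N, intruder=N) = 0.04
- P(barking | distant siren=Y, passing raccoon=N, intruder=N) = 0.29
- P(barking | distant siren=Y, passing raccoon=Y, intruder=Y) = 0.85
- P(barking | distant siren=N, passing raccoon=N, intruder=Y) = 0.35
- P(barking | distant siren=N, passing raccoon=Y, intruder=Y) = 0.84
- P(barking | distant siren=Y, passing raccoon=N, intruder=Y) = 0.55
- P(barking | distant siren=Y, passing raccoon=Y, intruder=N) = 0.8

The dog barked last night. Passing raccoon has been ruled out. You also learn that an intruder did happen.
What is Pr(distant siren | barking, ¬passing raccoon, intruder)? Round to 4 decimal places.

Enumerate both values of distant siren and weight by the priors:
  P(barking | ¬passing raccoon, intruder) = 0.35×0.698 + 0.55×0.302
        = 0.244300 + 0.166100 = 0.410400
The terms with distant siren present sum to 0.166100, so
  P(distant siren | barking, ¬passing raccoon, intruder) = 0.166100 / 0.410400 ≈ 0.4047

Pr(distant siren | barking, ¬passing raccoon, intruder) ≈ 0.4047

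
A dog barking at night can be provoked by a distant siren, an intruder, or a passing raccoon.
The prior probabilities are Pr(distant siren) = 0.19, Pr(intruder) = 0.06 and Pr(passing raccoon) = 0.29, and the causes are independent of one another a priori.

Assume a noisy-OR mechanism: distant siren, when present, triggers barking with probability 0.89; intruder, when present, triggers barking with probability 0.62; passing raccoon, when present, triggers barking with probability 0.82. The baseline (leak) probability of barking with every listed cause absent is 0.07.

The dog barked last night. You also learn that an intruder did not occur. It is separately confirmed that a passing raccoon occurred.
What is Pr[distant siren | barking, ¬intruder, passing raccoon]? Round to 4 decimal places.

Pr[distant siren | barking, ¬intruder, passing raccoon] ≈ 0.2166

Under noisy-OR, P(barking | causes) = 1 − (1−0.07)·∏(1−qᵢ) over the active causes.
P(barking | ¬intruder, passing raccoon) = 0.8326·0.81 + 0.981586·0.19 = 0.674406 + 0.186501 = 0.860907
Of this, 0.186501 comes from 0.981586·0.19 (the distant siren=true cases).
Hence the posterior is 0.186501/0.860907 ≈ 0.2166.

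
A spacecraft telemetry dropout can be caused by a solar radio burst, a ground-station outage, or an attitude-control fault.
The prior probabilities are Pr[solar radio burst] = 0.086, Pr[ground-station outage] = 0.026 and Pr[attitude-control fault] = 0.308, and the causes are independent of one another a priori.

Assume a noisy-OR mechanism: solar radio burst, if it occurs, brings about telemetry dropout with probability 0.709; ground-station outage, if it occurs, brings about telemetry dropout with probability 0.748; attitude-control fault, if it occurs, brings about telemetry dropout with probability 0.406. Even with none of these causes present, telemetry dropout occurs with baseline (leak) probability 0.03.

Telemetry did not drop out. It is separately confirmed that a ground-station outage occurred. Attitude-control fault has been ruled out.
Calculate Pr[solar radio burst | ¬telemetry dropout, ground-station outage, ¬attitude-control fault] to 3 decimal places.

Pr[solar radio burst | ¬telemetry dropout, ground-station outage, ¬attitude-control fault] ≈ 0.027

Under noisy-OR, P(telemetry dropout | causes) = 1 − (1−0.03)·∏(1−qᵢ) over the active causes.
P(¬telemetry dropout | ground-station outage, ¬attitude-control fault) = 0.24444·0.914 + 0.071132·0.086 = 0.223418 + 0.006117 = 0.229535
The solar radio burst-present share is 0.071132·0.086 = 0.006117.
So P(solar radio burst | ¬telemetry dropout, ground-station outage, ¬attitude-control fault) = 0.006117/0.229535 ≈ 0.027.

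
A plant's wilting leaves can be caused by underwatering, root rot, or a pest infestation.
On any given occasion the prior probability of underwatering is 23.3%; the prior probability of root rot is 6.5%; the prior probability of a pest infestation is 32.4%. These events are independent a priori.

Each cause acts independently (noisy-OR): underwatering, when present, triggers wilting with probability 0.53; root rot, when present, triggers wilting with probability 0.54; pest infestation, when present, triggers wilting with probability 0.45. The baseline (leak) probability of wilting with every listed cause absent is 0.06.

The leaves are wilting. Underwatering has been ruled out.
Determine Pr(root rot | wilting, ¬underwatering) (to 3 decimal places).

Under noisy-OR, P(wilting | causes) = 1 − (1−0.06)·∏(1−qᵢ) over the active causes.
P(wilting | ¬underwatering) = 0.06×0.935×0.676 + 0.483×0.935×0.324 + 0.5676×0.065×0.676 + 0.76218×0.065×0.324 = 0.037924 + 0.146320 + 0.024940 + 0.016052 = 0.225236
Restricting to configurations with root rot present: 0.024940 + 0.016052 = 0.040992.
Hence the posterior is 0.040992/0.225236 ≈ 0.182.

Pr(root rot | wilting, ¬underwatering) ≈ 0.182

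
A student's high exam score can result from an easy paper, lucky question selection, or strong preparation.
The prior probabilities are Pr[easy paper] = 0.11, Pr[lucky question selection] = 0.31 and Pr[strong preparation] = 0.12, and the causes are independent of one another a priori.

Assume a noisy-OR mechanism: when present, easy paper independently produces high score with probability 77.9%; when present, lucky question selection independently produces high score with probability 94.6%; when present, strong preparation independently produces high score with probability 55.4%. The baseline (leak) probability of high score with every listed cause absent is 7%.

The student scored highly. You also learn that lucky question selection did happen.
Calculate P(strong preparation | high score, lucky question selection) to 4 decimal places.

Under noisy-OR, P(high score | causes) = 1 − (1−0.07)·∏(1−qᵢ) over the active causes.
P(high score | lucky question selection) = 0.94978*0.89*0.88 + 0.977602*0.89*0.12 + 0.988901*0.11*0.88 + 0.99505*0.11*0.12 = 0.743868 + 0.104408 + 0.095726 + 0.013135 = 0.957137
Restricting to configurations with strong preparation present: 0.104408 + 0.013135 = 0.117543.
P(strong preparation | high score, lucky question selection) = 0.117543 / 0.957137 ≈ 0.1228

P(strong preparation | high score, lucky question selection) ≈ 0.1228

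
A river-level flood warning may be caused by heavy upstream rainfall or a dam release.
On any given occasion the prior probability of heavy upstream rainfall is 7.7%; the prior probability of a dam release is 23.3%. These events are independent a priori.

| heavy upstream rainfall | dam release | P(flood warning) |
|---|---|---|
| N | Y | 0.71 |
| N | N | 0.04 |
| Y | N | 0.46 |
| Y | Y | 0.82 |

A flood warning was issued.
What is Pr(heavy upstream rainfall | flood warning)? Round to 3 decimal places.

Pr(heavy upstream rainfall | flood warning) ≈ 0.188

Enumerate the 4 (heavy upstream rainfall, dam release) configurations and weight by the priors:
  P(flood warning) = 0.04×0.923×0.767 + 0.71×0.923×0.233 + 0.46×0.077×0.767 + 0.82×0.077×0.233
        = 0.028318 + 0.152692 + 0.027167 + 0.014712 = 0.222889
Keeping only the heavy upstream rainfall-present terms gives 0.041879, so
  P(heavy upstream rainfall | flood warning) = 0.041879 / 0.222889 ≈ 0.188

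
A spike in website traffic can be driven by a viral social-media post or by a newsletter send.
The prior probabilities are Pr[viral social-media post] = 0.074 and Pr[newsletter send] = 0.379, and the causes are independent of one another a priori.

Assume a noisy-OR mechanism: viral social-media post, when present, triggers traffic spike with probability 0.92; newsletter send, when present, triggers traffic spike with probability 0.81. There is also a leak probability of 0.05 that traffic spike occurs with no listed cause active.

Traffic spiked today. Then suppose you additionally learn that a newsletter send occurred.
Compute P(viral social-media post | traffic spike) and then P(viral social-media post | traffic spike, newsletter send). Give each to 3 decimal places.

Under noisy-OR, P(traffic spike | causes) = 1 − (1−0.05)·∏(1−qᵢ) over the active causes.
By total probability over the 4 (viral social-media post, newsletter send) configurations:
  P(traffic spike) = 0.05·0.926·0.621 + 0.8195·0.926·0.379 + 0.924·0.074·0.621 + 0.98556·0.074·0.379
        = 0.028752 + 0.287607 + 0.042461 + 0.027641 = 0.386461
Keeping only the viral social-media post-present terms gives 0.070102, so
  P(viral social-media post | traffic spike) = 0.070102 / 0.386461 ≈ 0.181

Now also conditioning on newsletter send=true:
For the numerator, keep only viral social-media post=true terms: 0.98556×0.074 = 0.072931
The normalizing constant is 0.8195×0.926 + 0.98556×0.074 = 0.831788
Posterior = 0.072931 / 0.831788 ≈ 0.088
The drop from 0.181 to 0.088 is the explaining-away (discounting) effect.

P(viral social-media post | traffic spike) ≈ 0.181; P(viral social-media post | traffic spike, newsletter send) ≈ 0.088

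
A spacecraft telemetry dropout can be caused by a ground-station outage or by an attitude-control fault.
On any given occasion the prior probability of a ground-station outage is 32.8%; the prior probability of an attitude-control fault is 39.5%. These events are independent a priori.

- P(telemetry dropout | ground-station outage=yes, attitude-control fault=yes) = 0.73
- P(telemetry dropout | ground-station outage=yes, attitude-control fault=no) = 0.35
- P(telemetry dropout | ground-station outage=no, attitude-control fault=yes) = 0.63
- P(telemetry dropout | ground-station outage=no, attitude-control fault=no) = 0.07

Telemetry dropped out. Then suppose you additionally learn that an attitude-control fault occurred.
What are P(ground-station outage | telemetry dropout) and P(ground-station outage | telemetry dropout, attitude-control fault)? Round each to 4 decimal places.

P(telemetry dropout) = 0.07*0.672*0.605 + 0.63*0.672*0.395 + 0.35*0.328*0.605 + 0.73*0.328*0.395 = 0.028459 + 0.167227 + 0.069454 + 0.094579 = 0.359719
The ground-station outage-present share is 0.069454 + 0.094579 = 0.164033.
So P(ground-station outage | telemetry dropout) = 0.164033/0.359719 ≈ 0.4560.

Now condition on the additional information:
P(telemetry dropout | attitude-control fault) = 0.63·0.672 + 0.73·0.328 = 0.423360 + 0.239440 = 0.662800
Restricting to configurations with ground-station outage present: 0.73·0.328 = 0.239440.
P(ground-station outage | telemetry dropout, attitude-control fault) = 0.239440 / 0.662800 ≈ 0.3613

P(ground-station outage | telemetry dropout) ≈ 0.4560; P(ground-station outage | telemetry dropout, attitude-control fault) ≈ 0.3613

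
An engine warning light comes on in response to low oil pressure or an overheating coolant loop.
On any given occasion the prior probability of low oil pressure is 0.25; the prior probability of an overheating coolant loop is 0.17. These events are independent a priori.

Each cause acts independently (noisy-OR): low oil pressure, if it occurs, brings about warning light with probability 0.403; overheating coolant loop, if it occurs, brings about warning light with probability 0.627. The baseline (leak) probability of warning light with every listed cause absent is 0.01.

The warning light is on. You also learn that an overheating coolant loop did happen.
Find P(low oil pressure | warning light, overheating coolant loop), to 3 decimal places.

P(low oil pressure | warning light, overheating coolant loop) ≈ 0.292

Under noisy-OR, P(warning light | causes) = 1 − (1−0.01)·∏(1−qᵢ) over the active causes.
By total probability over both values of low oil pressure:
  P(warning light | overheating coolant loop) = 0.63073·0.75 + 0.779546·0.25
        = 0.473048 + 0.194886 = 0.667934
Keeping only the low oil pressure-present terms gives 0.194886, so
  P(low oil pressure | warning light, overheating coolant loop) = 0.194886 / 0.667934 ≈ 0.292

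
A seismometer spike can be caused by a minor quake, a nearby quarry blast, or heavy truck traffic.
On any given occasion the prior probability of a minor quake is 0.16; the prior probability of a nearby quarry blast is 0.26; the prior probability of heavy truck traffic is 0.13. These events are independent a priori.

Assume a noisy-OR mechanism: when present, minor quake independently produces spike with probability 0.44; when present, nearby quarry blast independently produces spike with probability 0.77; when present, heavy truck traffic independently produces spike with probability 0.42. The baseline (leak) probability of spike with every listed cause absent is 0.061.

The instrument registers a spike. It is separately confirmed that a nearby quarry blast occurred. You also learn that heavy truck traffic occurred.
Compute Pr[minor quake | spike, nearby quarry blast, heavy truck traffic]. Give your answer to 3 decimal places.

Pr[minor quake | spike, nearby quarry blast, heavy truck traffic] ≈ 0.168

Under noisy-OR, P(spike | causes) = 1 − (1−0.061)·∏(1−qᵢ) over the active causes.
Sum P(spike|·) weighted by the priors over both values of minor quake:
  P(spike | nearby quarry blast, heavy truck traffic) = 0.874737*0.84 + 0.929853*0.16
        = 0.734779 + 0.148776 = 0.883555
Configurations with minor quake contribute 0.148776, so
  P(minor quake | spike, nearby quarry blast, heavy truck traffic) = 0.148776 / 0.883555 ≈ 0.168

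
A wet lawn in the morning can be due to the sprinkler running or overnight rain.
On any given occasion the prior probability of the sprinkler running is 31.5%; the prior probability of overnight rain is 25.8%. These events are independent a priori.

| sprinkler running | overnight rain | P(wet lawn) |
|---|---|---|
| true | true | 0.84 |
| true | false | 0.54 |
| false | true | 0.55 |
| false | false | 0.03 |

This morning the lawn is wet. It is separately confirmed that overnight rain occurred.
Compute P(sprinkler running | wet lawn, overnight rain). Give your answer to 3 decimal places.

P(wet lawn | overnight rain) = 0.55×0.685 + 0.84×0.315 = 0.376750 + 0.264600 = 0.641350
Restricting to configurations with sprinkler running present: 0.84×0.315 = 0.264600.
So P(sprinkler running | wet lawn, overnight rain) = 0.264600/0.641350 ≈ 0.413.

P(sprinkler running | wet lawn, overnight rain) ≈ 0.413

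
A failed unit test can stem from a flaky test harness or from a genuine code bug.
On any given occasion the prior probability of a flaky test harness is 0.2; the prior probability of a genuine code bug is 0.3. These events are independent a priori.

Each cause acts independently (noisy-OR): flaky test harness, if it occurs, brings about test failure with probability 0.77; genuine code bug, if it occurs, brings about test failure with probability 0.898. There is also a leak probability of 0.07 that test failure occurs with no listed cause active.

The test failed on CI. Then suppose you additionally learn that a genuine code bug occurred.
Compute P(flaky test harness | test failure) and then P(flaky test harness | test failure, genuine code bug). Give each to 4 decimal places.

P(flaky test harness | test failure) ≈ 0.3969; P(flaky test harness | test failure, genuine code bug) ≈ 0.2127

Under noisy-OR, P(test failure | causes) = 1 − (1−0.07)·∏(1−qᵢ) over the active causes.
P(test failure) = 0.07·0.8·0.7 + 0.90514·0.8·0.3 + 0.7861·0.2·0.7 + 0.978182·0.2·0.3 = 0.039200 + 0.217234 + 0.110054 + 0.058691 = 0.425179
Restricting to configurations with flaky test harness present: 0.110054 + 0.058691 = 0.168745.
P(flaky test harness | test failure) = 0.168745 / 0.425179 ≈ 0.3969

Now condition on the additional information:
P(test failure | genuine code bug) = 0.90514×0.8 + 0.978182×0.2 = 0.724112 + 0.195636 = 0.919748
Of this, 0.195636 comes from 0.978182×0.2 (the flaky test harness=true cases).
P(flaky test harness | test failure, genuine code bug) = 0.195636 / 0.919748 ≈ 0.2127
The drop from 0.3969 to 0.2127 is the explaining-away (discounting) effect.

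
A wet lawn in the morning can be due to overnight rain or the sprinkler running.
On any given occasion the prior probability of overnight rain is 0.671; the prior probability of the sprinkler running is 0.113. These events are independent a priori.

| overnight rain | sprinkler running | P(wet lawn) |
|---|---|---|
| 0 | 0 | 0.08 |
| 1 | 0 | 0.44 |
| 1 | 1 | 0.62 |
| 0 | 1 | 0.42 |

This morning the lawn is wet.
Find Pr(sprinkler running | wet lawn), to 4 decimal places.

Pr(sprinkler running | wet lawn) ≈ 0.1800

P(wet lawn) = 0.08×0.329×0.887 + 0.42×0.329×0.113 + 0.44×0.671×0.887 + 0.62×0.671×0.113 = 0.023346 + 0.015614 + 0.261878 + 0.047010 = 0.347848
Of this, 0.062624 comes from 0.015614 + 0.047010 (the sprinkler running=true cases).
P(sprinkler running | wet lawn) = 0.062624 / 0.347848 ≈ 0.1800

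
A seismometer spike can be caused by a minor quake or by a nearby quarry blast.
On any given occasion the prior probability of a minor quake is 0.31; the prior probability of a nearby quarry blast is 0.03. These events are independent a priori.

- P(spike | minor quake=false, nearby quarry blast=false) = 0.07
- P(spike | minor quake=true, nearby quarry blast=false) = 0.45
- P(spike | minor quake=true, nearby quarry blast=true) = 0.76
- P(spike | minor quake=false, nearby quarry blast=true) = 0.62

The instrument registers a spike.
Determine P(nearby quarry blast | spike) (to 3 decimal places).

P(spike) = 0.07*0.69*0.97 + 0.62*0.69*0.03 + 0.45*0.31*0.97 + 0.76*0.31*0.03 = 0.046851 + 0.012834 + 0.135315 + 0.007068 = 0.202068
The nearby quarry blast-present share is 0.012834 + 0.007068 = 0.019902.
Hence the posterior is 0.019902/0.202068 ≈ 0.098.

P(nearby quarry blast | spike) ≈ 0.098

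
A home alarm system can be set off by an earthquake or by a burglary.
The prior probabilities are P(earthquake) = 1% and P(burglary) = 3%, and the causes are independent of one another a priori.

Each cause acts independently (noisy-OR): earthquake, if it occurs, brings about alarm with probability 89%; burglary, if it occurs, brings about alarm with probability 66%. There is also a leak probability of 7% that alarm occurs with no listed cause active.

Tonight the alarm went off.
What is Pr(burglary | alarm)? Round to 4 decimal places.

Pr(burglary | alarm) ≈ 0.2134

Under noisy-OR, P(alarm | causes) = 1 − (1−0.07)·∏(1−qᵢ) over the active causes.
Numerator (weight on configurations with burglary): 0.020309 + 0.000290 = 0.020599
Normalizer over all consistent configurations: 0.07·0.99·0.97 + 0.6838·0.99·0.03 + 0.8977·0.01·0.97 + 0.965218·0.01·0.03 = 0.096528
Posterior = 0.020599 / 0.096528 ≈ 0.2134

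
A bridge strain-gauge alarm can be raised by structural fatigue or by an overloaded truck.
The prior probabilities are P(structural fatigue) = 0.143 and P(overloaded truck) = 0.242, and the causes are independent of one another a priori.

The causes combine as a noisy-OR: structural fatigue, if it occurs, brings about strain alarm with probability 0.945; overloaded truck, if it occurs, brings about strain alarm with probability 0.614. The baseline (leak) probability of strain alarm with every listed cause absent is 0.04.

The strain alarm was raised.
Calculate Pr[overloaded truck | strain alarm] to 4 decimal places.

Under noisy-OR, P(strain alarm | causes) = 1 − (1−0.04)·∏(1−qᵢ) over the active causes.
Weight on overloaded truck=true, given the evidence: 0.130542 + 0.033901 = 0.164443
The normalizing constant is 0.04×0.857×0.758 + 0.62944×0.857×0.242 + 0.9472×0.143×0.758 + 0.979619×0.143×0.242 = 0.293098
P(overloaded truck | strain alarm) = 0.164443/0.293098 ≈ 0.5611

Pr[overloaded truck | strain alarm] ≈ 0.5611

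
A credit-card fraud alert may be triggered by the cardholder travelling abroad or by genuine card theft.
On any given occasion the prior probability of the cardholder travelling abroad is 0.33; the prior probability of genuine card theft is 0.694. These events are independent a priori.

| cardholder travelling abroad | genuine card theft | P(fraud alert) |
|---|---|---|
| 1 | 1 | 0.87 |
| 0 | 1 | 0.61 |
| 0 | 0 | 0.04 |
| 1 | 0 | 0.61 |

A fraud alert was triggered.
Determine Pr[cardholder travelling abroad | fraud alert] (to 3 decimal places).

Pr[cardholder travelling abroad | fraud alert] ≈ 0.472

Sum P(fraud alert|·) weighted by the priors over the 4 (cardholder travelling abroad, genuine card theft) configurations:
  P(fraud alert) = 0.04×0.67×0.306 + 0.61×0.67×0.694 + 0.61×0.33×0.306 + 0.87×0.33×0.694
        = 0.008201 + 0.283638 + 0.061598 + 0.199247 = 0.552684
The terms with cardholder travelling abroad present sum to 0.260845, so
  P(cardholder travelling abroad | fraud alert) = 0.260845 / 0.552684 ≈ 0.472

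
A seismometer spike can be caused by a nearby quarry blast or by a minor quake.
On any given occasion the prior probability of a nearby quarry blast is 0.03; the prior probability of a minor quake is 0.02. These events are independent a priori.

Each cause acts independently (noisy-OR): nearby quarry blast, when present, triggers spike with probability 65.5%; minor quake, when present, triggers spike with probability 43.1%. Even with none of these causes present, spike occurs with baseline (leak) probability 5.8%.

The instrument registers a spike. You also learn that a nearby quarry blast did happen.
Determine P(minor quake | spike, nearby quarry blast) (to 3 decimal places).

Under noisy-OR, P(spike | causes) = 1 − (1−0.058)·∏(1−qᵢ) over the active causes.
P(spike | nearby quarry blast) = 0.67501·0.98 + 0.815081·0.02 = 0.661510 + 0.016302 = 0.677812
Restricting to configurations with minor quake present: 0.815081·0.02 = 0.016302.
So P(minor quake | spike, nearby quarry blast) = 0.016302/0.677812 ≈ 0.024.

P(minor quake | spike, nearby quarry blast) ≈ 0.024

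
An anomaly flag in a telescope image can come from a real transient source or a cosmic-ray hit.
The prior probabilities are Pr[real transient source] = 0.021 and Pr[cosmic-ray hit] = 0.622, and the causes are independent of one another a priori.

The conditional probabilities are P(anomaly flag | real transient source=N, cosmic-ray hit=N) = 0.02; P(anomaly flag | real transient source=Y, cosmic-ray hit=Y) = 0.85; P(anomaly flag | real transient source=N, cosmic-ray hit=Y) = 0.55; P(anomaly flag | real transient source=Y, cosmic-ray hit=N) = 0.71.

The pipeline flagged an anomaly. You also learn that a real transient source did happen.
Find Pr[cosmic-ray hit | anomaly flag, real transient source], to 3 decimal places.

Sum P(anomaly flag|·) weighted by the priors over both values of cosmic-ray hit:
  P(anomaly flag | real transient source) = 0.71*0.378 + 0.85*0.622
        = 0.268380 + 0.528700 = 0.797080
Keeping only the cosmic-ray hit-present terms gives 0.528700, so
  P(cosmic-ray hit | anomaly flag, real transient source) = 0.528700 / 0.797080 ≈ 0.663

Pr[cosmic-ray hit | anomaly flag, real transient source] ≈ 0.663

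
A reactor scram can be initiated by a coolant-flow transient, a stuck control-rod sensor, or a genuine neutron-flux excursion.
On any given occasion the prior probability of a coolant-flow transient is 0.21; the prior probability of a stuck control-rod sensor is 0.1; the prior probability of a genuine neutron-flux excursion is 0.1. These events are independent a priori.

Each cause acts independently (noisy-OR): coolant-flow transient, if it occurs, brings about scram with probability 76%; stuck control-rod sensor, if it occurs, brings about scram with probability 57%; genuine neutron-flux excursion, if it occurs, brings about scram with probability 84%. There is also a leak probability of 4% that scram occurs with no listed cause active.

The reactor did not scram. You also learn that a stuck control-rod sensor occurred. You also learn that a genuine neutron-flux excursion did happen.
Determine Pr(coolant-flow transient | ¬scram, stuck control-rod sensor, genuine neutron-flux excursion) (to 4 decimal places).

Under noisy-OR, P(scram | causes) = 1 − (1−0.04)·∏(1−qᵢ) over the active causes.
Sum P(¬scram|·) weighted by the priors over both values of coolant-flow transient:
  P(¬scram | stuck control-rod sensor, genuine neutron-flux excursion) = 0.066048*0.79 + 0.015852*0.21
        = 0.052178 + 0.003329 = 0.055507
Keeping only the coolant-flow transient-present terms gives 0.003329, so
  P(coolant-flow transient | ¬scram, stuck control-rod sensor, genuine neutron-flux excursion) = 0.003329 / 0.055507 ≈ 0.0600

Pr(coolant-flow transient | ¬scram, stuck control-rod sensor, genuine neutron-flux excursion) ≈ 0.0600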